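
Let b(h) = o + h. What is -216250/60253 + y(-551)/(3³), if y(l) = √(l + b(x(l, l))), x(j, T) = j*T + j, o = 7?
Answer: -216250/60253 + √302506/27 ≈ 16.782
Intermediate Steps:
x(j, T) = j + T*j (x(j, T) = T*j + j = j + T*j)
b(h) = 7 + h
y(l) = √(7 + l + l*(1 + l)) (y(l) = √(l + (7 + l*(1 + l))) = √(7 + l + l*(1 + l)))
-216250/60253 + y(-551)/(3³) = -216250/60253 + √(7 - 551 - 551*(1 - 551))/(3³) = -216250*1/60253 + √(7 - 551 - 551*(-550))/27 = -216250/60253 + √(7 - 551 + 303050)*(1/27) = -216250/60253 + √302506*(1/27) = -216250/60253 + √302506/27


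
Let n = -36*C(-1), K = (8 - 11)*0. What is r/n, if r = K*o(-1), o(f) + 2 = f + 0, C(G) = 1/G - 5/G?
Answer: 0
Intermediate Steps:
K = 0 (K = -3*0 = 0)
C(G) = -4/G (C(G) = 1/G - 5/G = -4/G)
o(f) = -2 + f (o(f) = -2 + (f + 0) = -2 + f)
r = 0 (r = 0*(-2 - 1) = 0*(-3) = 0)
n = -144 (n = -(-144)/(-1) = -(-144)*(-1) = -36*4 = -144)
r/n = 0/(-144) = 0*(-1/144) = 0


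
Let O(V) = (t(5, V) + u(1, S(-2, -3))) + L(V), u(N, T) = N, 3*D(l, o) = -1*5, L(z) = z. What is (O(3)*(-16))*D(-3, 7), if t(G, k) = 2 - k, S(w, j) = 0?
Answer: 80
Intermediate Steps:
D(l, o) = -5/3 (D(l, o) = (-1*5)/3 = (⅓)*(-5) = -5/3)
O(V) = 3 (O(V) = ((2 - V) + 1) + V = (3 - V) + V = 3)
(O(3)*(-16))*D(-3, 7) = (3*(-16))*(-5/3) = -48*(-5/3) = 80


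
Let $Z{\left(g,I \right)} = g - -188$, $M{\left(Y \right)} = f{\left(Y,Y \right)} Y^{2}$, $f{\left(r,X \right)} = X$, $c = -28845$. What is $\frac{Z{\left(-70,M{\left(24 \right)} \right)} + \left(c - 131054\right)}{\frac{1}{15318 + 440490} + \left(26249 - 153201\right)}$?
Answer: $\frac{72829458048}{57865737215} \approx 1.2586$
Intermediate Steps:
$M{\left(Y \right)} = Y^{3}$ ($M{\left(Y \right)} = Y Y^{2} = Y^{3}$)
$Z{\left(g,I \right)} = 188 + g$ ($Z{\left(g,I \right)} = g + 188 = 188 + g$)
$\frac{Z{\left(-70,M{\left(24 \right)} \right)} + \left(c - 131054\right)}{\frac{1}{15318 + 440490} + \left(26249 - 153201\right)} = \frac{\left(188 - 70\right) - 159899}{\frac{1}{15318 + 440490} + \left(26249 - 153201\right)} = \frac{118 - 159899}{\frac{1}{455808} - 126952} = - \frac{159781}{\frac{1}{455808} - 126952} = - \frac{159781}{- \frac{57865737215}{455808}} = \left(-159781\right) \left(- \frac{455808}{57865737215}\right) = \frac{72829458048}{57865737215}$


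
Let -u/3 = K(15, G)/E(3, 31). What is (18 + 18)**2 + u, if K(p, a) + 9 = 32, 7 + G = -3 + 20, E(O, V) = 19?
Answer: 24555/19 ≈ 1292.4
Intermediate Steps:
G = 10 (G = -7 + (-3 + 20) = -7 + 17 = 10)
K(p, a) = 23 (K(p, a) = -9 + 32 = 23)
u = -69/19 ≈ -3.6316
(18 + 18)**2 + u = (18 + 18)**2 - 69/19 = 36**2 - 69/19 = 1296 - 69/19 = 24555/19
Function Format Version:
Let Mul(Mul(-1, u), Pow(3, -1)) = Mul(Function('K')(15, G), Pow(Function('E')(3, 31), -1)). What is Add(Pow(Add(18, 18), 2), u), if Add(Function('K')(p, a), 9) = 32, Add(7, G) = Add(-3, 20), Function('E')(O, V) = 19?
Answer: Rational(24555, 19) ≈ 1292.4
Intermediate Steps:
G = 10 (G = Add(-7, Add(-3, 20)) = Add(-7, 17) = 10)
Function('K')(p, a) = 23 (Function('K')(p, a) = Add(-9, 32) = 23)
u = Rational(-69, 19) (u = Mul(-3, Mul(23, Pow(19, -1))) = Mul(-3, Mul(23, Rational(1, 19))) = Mul(-3, Rational(23, 19)) = Rational(-69, 19) ≈ -3.6316)
Add(Pow(Add(18, 18), 2), u) = Add(Pow(Add(18, 18), 2), Rational(-69, 19)) = Add(Pow(36, 2), Rational(-69, 19)) = Add(1296, Rational(-69, 19)) = Rational(24555, 19)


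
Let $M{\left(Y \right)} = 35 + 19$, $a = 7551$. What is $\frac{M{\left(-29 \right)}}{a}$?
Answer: $\frac{6}{839} \approx 0.0071514$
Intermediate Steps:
$M{\left(Y \right)} = 54$
$\frac{M{\left(-29 \right)}}{a} = \frac{54}{7551} = 54 \cdot \frac{1}{7551} = \frac{6}{839}$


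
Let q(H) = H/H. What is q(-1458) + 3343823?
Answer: 3343824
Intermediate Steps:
q(H) = 1
q(-1458) + 3343823 = 1 + 3343823 = 3343824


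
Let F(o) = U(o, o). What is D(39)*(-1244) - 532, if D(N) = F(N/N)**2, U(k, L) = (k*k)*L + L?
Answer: -5508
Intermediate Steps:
U(k, L) = L + L*k**2 (U(k, L) = k**2*L + L = L*k**2 + L = L + L*k**2)
F(o) = o*(1 + o**2)
D(N) = 4 (D(N) = (N/N + (N/N)**3)**2 = (1 + 1**3)**2 = (1 + 1)**2 = 2**2 = 4)
D(39)*(-1244) - 532 = 4*(-1244) - 532 = -4976 - 532 = -5508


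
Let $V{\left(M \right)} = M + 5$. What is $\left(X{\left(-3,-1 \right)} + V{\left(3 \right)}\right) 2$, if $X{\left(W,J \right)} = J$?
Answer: $14$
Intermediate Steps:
$V{\left(M \right)} = 5 + M$
$\left(X{\left(-3,-1 \right)} + V{\left(3 \right)}\right) 2 = \left(-1 + \left(5 + 3\right)\right) 2 = \left(-1 + 8\right) 2 = 7 \cdot 2 = 14$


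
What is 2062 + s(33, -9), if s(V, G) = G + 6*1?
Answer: 2059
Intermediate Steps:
s(V, G) = 6 + G (s(V, G) = G + 6 = 6 + G)
2062 + s(33, -9) = 2062 + (6 - 9) = 2062 - 3 = 2059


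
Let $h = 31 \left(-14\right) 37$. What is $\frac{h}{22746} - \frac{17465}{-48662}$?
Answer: $- \frac{192077753}{553432926} \approx -0.34707$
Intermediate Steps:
$h = -16058$ ($h = \left(-434\right) 37 = -16058$)
$\frac{h}{22746} - \frac{17465}{-48662} = - \frac{16058}{22746} - \frac{17465}{-48662} = \left(-16058\right) \frac{1}{22746} - - \frac{17465}{48662} = - \frac{8029}{11373} + \frac{17465}{48662} = - \frac{192077753}{553432926}$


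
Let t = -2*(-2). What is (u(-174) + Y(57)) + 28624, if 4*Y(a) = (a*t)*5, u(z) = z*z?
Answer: 59185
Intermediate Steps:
u(z) = z²
t = 4
Y(a) = 5*a (Y(a) = ((a*4)*5)/4 = ((4*a)*5)/4 = (20*a)/4 = 5*a)
(u(-174) + Y(57)) + 28624 = ((-174)² + 5*57) + 28624 = (30276 + 285) + 28624 = 30561 + 28624 = 59185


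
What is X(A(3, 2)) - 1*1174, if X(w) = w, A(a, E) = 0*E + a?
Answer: -1171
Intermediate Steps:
A(a, E) = a (A(a, E) = 0 + a = a)
X(A(3, 2)) - 1*1174 = 3 - 1*1174 = 3 - 1174 = -1171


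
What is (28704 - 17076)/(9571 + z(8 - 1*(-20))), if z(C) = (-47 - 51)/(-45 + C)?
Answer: 197676/162805 ≈ 1.2142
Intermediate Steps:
z(C) = -98/(-45 + C)
(28704 - 17076)/(9571 + z(8 - 1*(-20))) = (28704 - 17076)/(9571 - 98/(-45 + (8 - 1*(-20)))) = 11628/(9571 - 98/(-45 + (8 + 20))) = 11628/(9571 - 98/(-45 + 28)) = 11628/(9571 - 98/(-17)) = 11628/(9571 - 98*(-1/17)) = 11628/(9571 + 98/17) = 11628/(162805/17) = 11628*(17/162805) = 197676/162805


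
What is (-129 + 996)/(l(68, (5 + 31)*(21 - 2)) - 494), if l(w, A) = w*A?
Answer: 867/46018 ≈ 0.018840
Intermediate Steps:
l(w, A) = A*w
(-129 + 996)/(l(68, (5 + 31)*(21 - 2)) - 494) = (-129 + 996)/(((5 + 31)*(21 - 2))*68 - 494) = 867/((36*19)*68 - 494) = 867/(684*68 - 494) = 867/(46512 - 494) = 867/46018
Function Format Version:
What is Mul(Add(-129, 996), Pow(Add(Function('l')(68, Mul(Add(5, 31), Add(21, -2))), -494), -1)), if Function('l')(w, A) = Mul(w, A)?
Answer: Rational(867, 46018) ≈ 0.018840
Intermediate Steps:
Function('l')(w, A) = Mul(A, w)
Mul(Add(-129, 996), Pow(Add(Function('l')(68, Mul(Add(5, 31), Add(21, -2))), -494), -1)) = Mul(Add(-129, 996), Pow(Add(Mul(Mul(Add(5, 31), Add(21, -2)), 68), -494), -1)) = Mul(867, Pow(Add(Mul(Mul(36, 19), 68), -494), -1)) = Mul(867, Pow(Add(Mul(684, 68), -494), -1)) = Mul(867, Pow(Add(46512, -494), -1)) = Mul(867, Pow(46018, -1)) = Mul(867, Rational(1, 46018)) = Rational(867, 46018)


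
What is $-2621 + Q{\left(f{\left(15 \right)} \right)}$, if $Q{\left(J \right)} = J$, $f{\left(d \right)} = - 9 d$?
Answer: $-2756$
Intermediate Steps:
$-2621 + Q{\left(f{\left(15 \right)} \right)} = -2621 - 135 = -2756$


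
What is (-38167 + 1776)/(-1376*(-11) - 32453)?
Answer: 36391/17317 ≈ 2.1015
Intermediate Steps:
(-38167 + 1776)/(-1376*(-11) - 32453) = -36391/(15136 - 32453) = -36391/(-17317) = -36391*(-1/17317) = 36391/17317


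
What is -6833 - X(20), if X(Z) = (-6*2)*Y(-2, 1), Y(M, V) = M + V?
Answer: -6845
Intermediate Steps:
X(Z) = 12 (X(Z) = (-6*2)*(-2 + 1) = -12*(-1) = 12)
-6833 - X(20) = -6833 - 1*12 = -6833 - 12 = -6845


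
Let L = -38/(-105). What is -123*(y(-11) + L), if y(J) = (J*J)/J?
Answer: 45797/35 ≈ 1308.5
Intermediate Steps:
y(J) = J (y(J) = J**2/J = J)
L = 38/105 (L = -38*(-1/105) = 38/105 ≈ 0.36190)
-123*(y(-11) + L) = -123*(-11 + 38/105) = -123*(-1117/105) = 45797/35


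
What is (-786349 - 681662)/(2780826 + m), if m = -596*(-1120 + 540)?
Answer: -1468011/3126506 ≈ -0.46954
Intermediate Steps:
m = 345680 (m = -596*(-580) = 345680)
(-786349 - 681662)/(2780826 + m) = (-786349 - 681662)/(2780826 + 345680) = -1468011/3126506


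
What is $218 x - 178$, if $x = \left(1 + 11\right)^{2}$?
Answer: $31214$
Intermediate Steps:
$x = 144$ ($x = 12^{2} = 144$)
$218 x - 178 = 218 \cdot 144 - 178 = 31392 - 178 = 31214$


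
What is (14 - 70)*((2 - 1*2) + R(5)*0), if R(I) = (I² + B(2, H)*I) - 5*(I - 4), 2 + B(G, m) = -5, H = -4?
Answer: 0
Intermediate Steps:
B(G, m) = -7 (B(G, m) = -2 - 5 = -7)
R(I) = 20 + I² - 12*I (R(I) = (I² - 7*I) - 5*(I - 4) = (I² - 7*I) - 5*(-4 + I) = (I² - 7*I) + (20 - 5*I) = 20 + I² - 12*I)
(14 - 70)*((2 - 1*2) + R(5)*0) = (14 - 70)*((2 - 1*2) + (20 + 5² - 12*5)*0) = -56*((2 - 2) + (20 + 25 - 60)*0) = -56*(0 - 15*0) = -56*(0 + 0) = -56*0 = 0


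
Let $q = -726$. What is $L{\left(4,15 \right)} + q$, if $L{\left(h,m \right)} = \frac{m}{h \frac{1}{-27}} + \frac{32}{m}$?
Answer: $- \frac{49507}{60} \approx -825.12$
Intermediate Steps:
$L{\left(h,m \right)} = \frac{32}{m} - \frac{27 m}{h}$ ($L{\left(h,m \right)} = \frac{m}{h \left(- \frac{1}{27}\right)} + \frac{32}{m} = \frac{m}{\left(- \frac{1}{27}\right) h} + \frac{32}{m} = m \left(- \frac{27}{h}\right) + \frac{32}{m} = - \frac{27 m}{h} + \frac{32}{m} = \frac{32}{m} - \frac{27 m}{h}$)
$L{\left(4,15 \right)} + q = \left(\frac{32}{15} - \frac{405}{4}\right) - 726 = - \frac{5947}{60} - 726 = - \frac{49507}{60}$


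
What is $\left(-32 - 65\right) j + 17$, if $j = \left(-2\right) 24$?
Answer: $4673$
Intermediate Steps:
$j = -48$
$\left(-32 - 65\right) j + 17 = \left(-32 - 65\right) \left(-48\right) + 17 = \left(-97\right) \left(-48\right) + 17 = 4656 + 17 = 4673$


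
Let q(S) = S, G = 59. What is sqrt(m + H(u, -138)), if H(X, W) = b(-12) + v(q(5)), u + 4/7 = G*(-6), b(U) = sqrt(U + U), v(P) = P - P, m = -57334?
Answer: sqrt(-57334 + 2*I*sqrt(6)) ≈ 0.01 + 239.45*I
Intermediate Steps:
v(P) = 0
b(U) = sqrt(2)*sqrt(U) (b(U) = sqrt(2*U) = sqrt(2)*sqrt(U))
u = -2482/7 (u = -4/7 + 59*(-6) = -4/7 - 354 = -2482/7 ≈ -354.57)
H(X, W) = 2*I*sqrt(6) (H(X, W) = sqrt(2)*sqrt(-12) + 0 = sqrt(2)*(2*I*sqrt(3)) + 0 = 2*I*sqrt(6) + 0 = 2*I*sqrt(6))
sqrt(m + H(u, -138)) = sqrt(-57334 + 2*I*sqrt(6))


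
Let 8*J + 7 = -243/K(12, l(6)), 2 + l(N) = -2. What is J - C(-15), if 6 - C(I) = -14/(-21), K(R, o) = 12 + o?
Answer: -1921/192 ≈ -10.005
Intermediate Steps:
l(N) = -4 (l(N) = -2 - 2 = -4)
C(I) = 16/3 (C(I) = 6 - (-14)/(-21) = 6 - (-14)*(-1)/21 = 6 - 1*2/3 = 6 - 2/3 = 16/3)
J = -299/64 (J = -7/8 + (-243/(12 - 4))/8 = -7/8 + (-243/8)/8 = -7/8 + (-243*1/8)/8 = -7/8 + (1/8)*(-243/8) = -7/8 - 243/64 = -299/64 ≈ -4.6719)
J - C(-15) = -299/64 - 1*16/3 = -299/64 - 16/3 = -1921/192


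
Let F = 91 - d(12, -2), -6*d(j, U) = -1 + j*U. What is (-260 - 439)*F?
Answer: -121393/2 ≈ -60697.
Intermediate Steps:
d(j, U) = 1/6 - U*j/6 (d(j, U) = -(-1 + j*U)/6 = -(-1 + U*j)/6 = 1/6 - U*j/6)
F = 521/6 (F = 91 - (1/6 - 1/6*(-2)*12) = 91 - (1/6 + 4) = 91 - 1*25/6 = 91 - 25/6 = 521/6 ≈ 86.833)
(-260 - 439)*F = (-260 - 439)*(521/6) = -699*521/6 = -121393/2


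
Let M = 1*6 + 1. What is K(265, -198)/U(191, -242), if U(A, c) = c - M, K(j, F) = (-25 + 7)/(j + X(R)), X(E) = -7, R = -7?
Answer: 1/3569 ≈ 0.00028019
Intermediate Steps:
K(j, F) = -18/(-7 + j) (K(j, F) = (-25 + 7)/(j - 7) = -18/(-7 + j))
M = 7 (M = 6 + 1 = 7)
U(A, c) = -7 + c (U(A, c) = c - 1*7 = c - 7 = -7 + c)
K(265, -198)/U(191, -242) = (-18/(-7 + 265))/(-7 - 242) = -18/258/(-249) = -18*1/258*(-1/249) = -3/43*(-1/249) = 1/3569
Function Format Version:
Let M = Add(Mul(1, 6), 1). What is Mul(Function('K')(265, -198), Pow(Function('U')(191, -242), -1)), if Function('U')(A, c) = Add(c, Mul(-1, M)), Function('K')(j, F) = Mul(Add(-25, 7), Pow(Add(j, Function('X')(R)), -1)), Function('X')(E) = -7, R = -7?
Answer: Rational(1, 3569) ≈ 0.00028019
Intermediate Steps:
Function('K')(j, F) = Mul(-18, Pow(Add(-7, j), -1)) (Function('K')(j, F) = Mul(Add(-25, 7), Pow(Add(j, -7), -1)) = Mul(-18, Pow(Add(-7, j), -1)))
M = 7 (M = Add(6, 1) = 7)
Function('U')(A, c) = Add(-7, c) (Function('U')(A, c) = Add(c, Mul(-1, 7)) = Add(c, -7) = Add(-7, c))
Mul(Function('K')(265, -198), Pow(Function('U')(191, -242), -1)) = Mul(Mul(-18, Pow(Add(-7, 265), -1)), Pow(Add(-7, -242), -1)) = Mul(Mul(-18, Pow(258, -1)), Pow(-249, -1)) = Mul(Mul(-18, Rational(1, 258)), Rational(-1, 249)) = Mul(Rational(-3, 43), Rational(-1, 249)) = Rational(1, 3569)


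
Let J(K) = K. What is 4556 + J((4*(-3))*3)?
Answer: 4520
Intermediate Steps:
4556 + J((4*(-3))*3) = 4556 + (4*(-3))*3 = 4556 - 12*3 = 4556 - 36 = 4520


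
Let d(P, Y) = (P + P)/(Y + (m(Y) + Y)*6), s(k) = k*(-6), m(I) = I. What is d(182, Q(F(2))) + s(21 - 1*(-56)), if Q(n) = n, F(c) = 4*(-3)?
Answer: -1393/3 ≈ -464.33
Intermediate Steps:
F(c) = -12
s(k) = -6*k
d(P, Y) = 2*P/(13*Y) (d(P, Y) = (P + P)/(Y + (Y + Y)*6) = (2*P)/(Y + (2*Y)*6) = (2*P)/(Y + 12*Y) = (2*P)/((13*Y)) = (2*P)*(1/(13*Y)) = 2*P/(13*Y))
d(182, Q(F(2))) + s(21 - 1*(-56)) = (2/13)*182/(-12) - 6*(21 - 1*(-56)) = (2/13)*182*(-1/12) - 6*(21 + 56) = -7/3 - 6*77 = -7/3 - 462 = -1393/3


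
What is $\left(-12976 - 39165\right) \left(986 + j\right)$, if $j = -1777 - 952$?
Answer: $90881763$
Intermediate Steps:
$j = -2729$
$\left(-12976 - 39165\right) \left(986 + j\right) = \left(-12976 - 39165\right) \left(986 - 2729\right) = \left(-52141\right) \left(-1743\right) = 90881763$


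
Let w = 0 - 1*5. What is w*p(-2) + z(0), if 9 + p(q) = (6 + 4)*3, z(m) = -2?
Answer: -107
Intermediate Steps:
w = -5 (w = 0 - 5 = -5)
p(q) = 21 (p(q) = -9 + (6 + 4)*3 = -9 + 10*3 = -9 + 30 = 21)
w*p(-2) + z(0) = -5*21 - 2 = -105 - 2 = -107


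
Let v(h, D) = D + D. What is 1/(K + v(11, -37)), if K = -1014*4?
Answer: -1/4130 ≈ -0.00024213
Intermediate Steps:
K = -4056
v(h, D) = 2*D
1/(K + v(11, -37)) = 1/(-4056 + 2*(-37)) = 1/(-4056 - 74) = 1/(-4130) = -1/4130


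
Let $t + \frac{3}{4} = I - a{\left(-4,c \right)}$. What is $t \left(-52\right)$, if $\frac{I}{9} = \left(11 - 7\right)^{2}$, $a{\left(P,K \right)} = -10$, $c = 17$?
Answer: $-7969$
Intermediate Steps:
$I = 144$ ($I = 9 \left(11 - 7\right)^{2} = 9 \cdot 4^{2} = 9 \cdot 16 = 144$)
$t = \frac{613}{4}$ ($t = - \frac{3}{4} + \left(144 - -10\right) = - \frac{3}{4} + \left(144 + 10\right) = - \frac{3}{4} + 154 = \frac{613}{4} \approx 153.25$)
$t \left(-52\right) = \frac{613}{4} \left(-52\right) = -7969$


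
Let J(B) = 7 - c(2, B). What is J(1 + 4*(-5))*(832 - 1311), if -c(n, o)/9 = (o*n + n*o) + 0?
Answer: 324283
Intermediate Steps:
c(n, o) = -18*n*o (c(n, o) = -9*((o*n + n*o) + 0) = -9*((n*o + n*o) + 0) = -9*(2*n*o + 0) = -18*n*o)
J(B) = 7 + 36*B (J(B) = 7 - (-18)*2*B = 7 - (-36)*B = 7 + 36*B)
J(1 + 4*(-5))*(832 - 1311) = (7 + 36*(1 + 4*(-5)))*(832 - 1311) = (7 + 36*(1 - 20))*(-479) = (7 + 36*(-19))*(-479) = (7 - 684)*(-479) = -677*(-479) = 324283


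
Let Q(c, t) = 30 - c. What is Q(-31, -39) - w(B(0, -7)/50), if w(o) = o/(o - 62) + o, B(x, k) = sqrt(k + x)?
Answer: (6100*sqrt(7) + 9454993*I)/(50*(sqrt(7) + 3100*I)) ≈ 61.0 - 0.052062*I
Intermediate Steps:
w(o) = o + o/(-62 + o) (w(o) = o/(-62 + o) + o = o + o/(-62 + o))
Q(-31, -39) - w(B(0, -7)/50) = (30 - 1*(-31)) - sqrt(-7 + 0)/50*(-61 + sqrt(-7 + 0)/50)/(-62 + sqrt(-7 + 0)/50) = (30 + 31) - sqrt(-7)*(1/50)*(-61 + sqrt(-7)*(1/50))/(-62 + sqrt(-7)*(1/50)) = 61 - (I*sqrt(7))*(1/50)*(-61 + (I*sqrt(7))*(1/50))/(-62 + (I*sqrt(7))*(1/50)) = 61 - I*sqrt(7)/50*(-61 + I*sqrt(7)/50)/(-62 + I*sqrt(7)/50) = 61 - I*sqrt(7)*(-61 + I*sqrt(7)/50)/(50*(-62 + I*sqrt(7)/50))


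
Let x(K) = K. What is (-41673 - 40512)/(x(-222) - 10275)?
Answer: 27395/3499 ≈ 7.8294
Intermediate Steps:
(-41673 - 40512)/(x(-222) - 10275) = (-41673 - 40512)/(-222 - 10275) = -82185/(-10497) = -82185*(-1/10497) = 27395/3499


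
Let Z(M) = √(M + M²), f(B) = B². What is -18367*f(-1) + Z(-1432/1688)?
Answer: -18367 + 4*I*√358/211 ≈ -18367.0 + 0.35869*I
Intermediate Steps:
-18367*f(-1) + Z(-1432/1688) = -18367*(-1)² + √((-1432/1688)*(1 - 1432/1688)) = -18367*1 + √((-1432*1/1688)*(1 - 1432*1/1688)) = -18367 + √(-179*(1 - 179/211)/211) = -18367 + √(-179/211*32/211) = -18367 + √(-5728/44521) = -18367 + 4*I*√358/211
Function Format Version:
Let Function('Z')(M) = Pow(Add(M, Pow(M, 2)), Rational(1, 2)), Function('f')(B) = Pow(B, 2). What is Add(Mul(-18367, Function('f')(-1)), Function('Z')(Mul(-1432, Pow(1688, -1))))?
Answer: Add(-18367, Mul(Rational(4, 211), I, Pow(358, Rational(1, 2)))) ≈ Add(-18367., Mul(0.35869, I))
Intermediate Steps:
Add(Mul(-18367, Function('f')(-1)), Function('Z')(Mul(-1432, Pow(1688, -1)))) = Add(Mul(-18367, Pow(-1, 2)), Pow(Mul(Mul(-1432, Pow(1688, -1)), Add(1, Mul(-1432, Pow(1688, -1)))), Rational(1, 2))) = Add(Mul(-18367, 1), Pow(Mul(Mul(-1432, Rational(1, 1688)), Add(1, Mul(-1432, Rational(1, 1688)))), Rational(1, 2))) = Add(-18367, Pow(Mul(Rational(-179, 211), Add(1, Rational(-179, 211))), Rational(1, 2))) = Add(-18367, Pow(Mul(Rational(-179, 211), Rational(32, 211)), Rational(1, 2))) = Add(-18367, Pow(Rational(-5728, 44521), Rational(1, 2))) = Add(-18367, Mul(Rational(4, 211), I, Pow(358, Rational(1, 2))))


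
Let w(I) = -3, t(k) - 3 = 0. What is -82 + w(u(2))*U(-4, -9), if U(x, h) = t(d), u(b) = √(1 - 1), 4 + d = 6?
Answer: -91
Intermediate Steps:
d = 2 (d = -4 + 6 = 2)
t(k) = 3 (t(k) = 3 + 0 = 3)
u(b) = 0 (u(b) = √0 = 0)
U(x, h) = 3
-82 + w(u(2))*U(-4, -9) = -82 - 3*3 = -82 - 9 = -91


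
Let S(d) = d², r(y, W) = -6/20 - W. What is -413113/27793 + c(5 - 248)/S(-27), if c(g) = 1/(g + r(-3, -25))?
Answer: -657431197921/44229974751 ≈ -14.864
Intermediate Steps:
r(y, W) = -3/10 - W (r(y, W) = -6*1/20 - W = -3/10 - W)
c(g) = 1/(247/10 + g) (c(g) = 1/(g + (-3/10 - 1*(-25))) = 1/(g + (-3/10 + 25)) = 1/(g + 247/10) = 1/(247/10 + g))
-413113/27793 + c(5 - 248)/S(-27) = -413113/27793 + (10/(247 + 10*(5 - 248)))/((-27)²) = -413113*1/27793 + (10/(247 + 10*(-243)))/729 = -413113/27793 + (10/(247 - 2430))*(1/729) = -413113/27793 + (10/(-2183))*(1/729) = -413113/27793 + (10*(-1/2183))*(1/729) = -413113/27793 - 10/2183*1/729 = -413113/27793 - 10/1591407 = -657431197921/44229974751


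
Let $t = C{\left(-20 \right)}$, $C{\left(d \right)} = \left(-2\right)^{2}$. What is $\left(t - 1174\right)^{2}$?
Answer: $1368900$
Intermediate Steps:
$C{\left(d \right)} = 4$
$t = 4$
$\left(t - 1174\right)^{2} = \left(4 - 1174\right)^{2} = \left(-1170\right)^{2} = 1368900$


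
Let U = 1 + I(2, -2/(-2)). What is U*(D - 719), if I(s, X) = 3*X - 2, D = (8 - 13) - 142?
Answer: -1732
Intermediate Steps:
D = -147 (D = -5 - 142 = -147)
I(s, X) = -2 + 3*X
U = 2 (U = 1 + (-2 + 3*(-2/(-2))) = 1 + (-2 + 3*(-2*(-½))) = 1 + (-2 + 3*1) = 1 + (-2 + 3) = 1 + 1 = 2)
U*(D - 719) = 2*(-147 - 719) = 2*(-866) = -1732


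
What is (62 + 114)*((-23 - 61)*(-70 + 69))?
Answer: 14784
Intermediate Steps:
(62 + 114)*((-23 - 61)*(-70 + 69)) = 176*(-84*(-1)) = 176*84 = 14784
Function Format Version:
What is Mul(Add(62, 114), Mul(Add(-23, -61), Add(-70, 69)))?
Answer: 14784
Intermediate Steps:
Mul(Add(62, 114), Mul(Add(-23, -61), Add(-70, 69))) = Mul(176, Mul(-84, -1)) = Mul(176, 84) = 14784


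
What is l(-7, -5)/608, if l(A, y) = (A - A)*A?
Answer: 0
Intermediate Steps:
l(A, y) = 0 (l(A, y) = 0*A = 0)
l(-7, -5)/608 = 0/608 = 0*(1/608) = 0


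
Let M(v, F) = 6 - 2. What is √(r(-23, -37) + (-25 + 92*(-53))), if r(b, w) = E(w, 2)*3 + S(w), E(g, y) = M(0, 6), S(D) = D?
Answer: I*√4926 ≈ 70.185*I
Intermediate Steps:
M(v, F) = 4
E(g, y) = 4
r(b, w) = 12 + w (r(b, w) = 4*3 + w = 12 + w)
√(r(-23, -37) + (-25 + 92*(-53))) = √((12 - 37) + (-25 + 92*(-53))) = √(-25 + (-25 - 4876)) = √(-25 - 4901) = √(-4926) = I*√4926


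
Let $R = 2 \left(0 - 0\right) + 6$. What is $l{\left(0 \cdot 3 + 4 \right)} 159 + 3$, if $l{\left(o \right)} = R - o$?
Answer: $321$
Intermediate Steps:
$R = 6$ ($R = 2 \left(0 + 0\right) + 6 = 2 \cdot 0 + 6 = 0 + 6 = 6$)
$l{\left(o \right)} = 6 - o$
$l{\left(0 \cdot 3 + 4 \right)} 159 + 3 = \left(6 - \left(0 \cdot 3 + 4\right)\right) 159 + 3 = \left(6 - \left(0 + 4\right)\right) 159 + 3 = \left(6 - 4\right) 159 + 3 = 2 \cdot 159 + 3 = 318 + 3 = 321$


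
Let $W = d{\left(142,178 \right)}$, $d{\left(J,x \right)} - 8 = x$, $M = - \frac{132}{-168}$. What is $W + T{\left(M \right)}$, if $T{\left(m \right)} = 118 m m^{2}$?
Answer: $\frac{333721}{1372} \approx 243.24$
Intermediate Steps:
$M = \frac{11}{14}$ ($M = \left(-132\right) \left(- \frac{1}{168}\right) = \frac{11}{14} \approx 0.78571$)
$d{\left(J,x \right)} = 8 + x$
$T{\left(m \right)} = 118 m^{3}$
$W = 186$ ($W = 8 + 178 = 186$)
$W + T{\left(M \right)} = 186 + 118 \left(\frac{11}{14}\right)^{3} = 186 + 118 \cdot \frac{1331}{2744} = 186 + \frac{78529}{1372} = \frac{333721}{1372}$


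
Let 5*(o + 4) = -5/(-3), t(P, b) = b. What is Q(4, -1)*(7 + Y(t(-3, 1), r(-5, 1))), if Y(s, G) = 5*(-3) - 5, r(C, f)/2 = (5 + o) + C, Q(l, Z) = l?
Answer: -52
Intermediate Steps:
o = -11/3 (o = -4 + (-5/(-3))/5 = -4 + (-5*(-⅓))/5 = -4 + (⅕)*(5/3) = -4 + ⅓ = -11/3 ≈ -3.6667)
r(C, f) = 8/3 + 2*C (r(C, f) = 2*((5 - 11/3) + C) = 2*(4/3 + C) = 8/3 + 2*C)
Y(s, G) = -20 (Y(s, G) = -15 - 5 = -20)
Q(4, -1)*(7 + Y(t(-3, 1), r(-5, 1))) = 4*(7 - 20) = 4*(-13) = -52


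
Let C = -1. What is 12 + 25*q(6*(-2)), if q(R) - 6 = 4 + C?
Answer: 237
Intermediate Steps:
q(R) = 9 (q(R) = 6 + (4 - 1) = 6 + 3 = 9)
12 + 25*q(6*(-2)) = 12 + 25*9 = 12 + 225 = 237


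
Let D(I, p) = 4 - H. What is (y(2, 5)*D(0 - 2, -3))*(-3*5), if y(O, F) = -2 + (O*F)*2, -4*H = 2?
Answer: -1215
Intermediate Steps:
H = -½ (H = -¼*2 = -½ ≈ -0.50000)
D(I, p) = 9/2 (D(I, p) = 4 - 1*(-½) = 4 + ½ = 9/2)
y(O, F) = -2 + 2*F*O (y(O, F) = -2 + (F*O)*2 = -2 + 2*F*O)
(y(2, 5)*D(0 - 2, -3))*(-3*5) = ((-2 + 2*5*2)*(9/2))*(-3*5) = ((-2 + 20)*(9/2))*(-15) = (18*(9/2))*(-15) = 81*(-15) = -1215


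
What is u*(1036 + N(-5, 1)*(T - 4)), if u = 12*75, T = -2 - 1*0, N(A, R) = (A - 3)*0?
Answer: 932400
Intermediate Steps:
N(A, R) = 0 (N(A, R) = (-3 + A)*0 = 0)
T = -2 (T = -2 + 0 = -2)
u = 900
u*(1036 + N(-5, 1)*(T - 4)) = 900*(1036 + 0*(-2 - 4)) = 900*(1036 + 0*(-6)) = 900*(1036 + 0) = 900*1036 = 932400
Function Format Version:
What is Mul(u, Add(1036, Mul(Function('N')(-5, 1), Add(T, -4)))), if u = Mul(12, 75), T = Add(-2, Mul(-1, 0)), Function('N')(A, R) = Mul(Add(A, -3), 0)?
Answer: 932400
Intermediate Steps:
Function('N')(A, R) = 0 (Function('N')(A, R) = Mul(Add(-3, A), 0) = 0)
T = -2 (T = Add(-2, 0) = -2)
u = 900
Mul(u, Add(1036, Mul(Function('N')(-5, 1), Add(T, -4)))) = Mul(900, Add(1036, Mul(0, Add(-2, -4)))) = Mul(900, Add(1036, Mul(0, -6))) = Mul(900, Add(1036, 0)) = Mul(900, 1036) = 932400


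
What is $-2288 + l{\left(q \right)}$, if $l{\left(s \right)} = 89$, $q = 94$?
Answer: $-2199$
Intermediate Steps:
$-2288 + l{\left(q \right)} = -2288 + 89 = -2199$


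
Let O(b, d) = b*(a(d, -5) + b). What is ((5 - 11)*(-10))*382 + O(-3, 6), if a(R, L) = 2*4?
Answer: 22905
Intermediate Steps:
a(R, L) = 8
O(b, d) = b*(8 + b)
((5 - 11)*(-10))*382 + O(-3, 6) = ((5 - 11)*(-10))*382 - 3*(8 - 3) = -6*(-10)*382 - 3*5 = 60*382 - 15 = 22920 - 15 = 22905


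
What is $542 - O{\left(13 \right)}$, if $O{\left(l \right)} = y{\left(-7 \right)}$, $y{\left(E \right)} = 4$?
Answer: $538$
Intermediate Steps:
$O{\left(l \right)} = 4$
$542 - O{\left(13 \right)} = 542 - 4 = 538$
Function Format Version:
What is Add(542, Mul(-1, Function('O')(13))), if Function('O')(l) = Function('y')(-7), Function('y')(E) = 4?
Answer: 538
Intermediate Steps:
Function('O')(l) = 4
Add(542, Mul(-1, Function('O')(13))) = Add(542, Mul(-1, 4)) = Add(542, -4) = 538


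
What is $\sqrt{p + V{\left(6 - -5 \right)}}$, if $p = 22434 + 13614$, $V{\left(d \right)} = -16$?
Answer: $8 \sqrt{563} \approx 189.82$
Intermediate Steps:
$p = 36048$
$\sqrt{p + V{\left(6 - -5 \right)}} = \sqrt{36048 - 16} = \sqrt{36032} = 8 \sqrt{563}$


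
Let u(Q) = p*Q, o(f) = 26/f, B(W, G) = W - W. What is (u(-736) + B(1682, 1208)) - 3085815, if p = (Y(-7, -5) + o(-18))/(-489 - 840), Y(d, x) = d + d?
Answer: -36909535519/11961 ≈ -3.0858e+6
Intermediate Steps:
B(W, G) = 0
Y(d, x) = 2*d
p = 139/11961 (p = (2*(-7) + 26/(-18))/(-489 - 840) = (-14 + 26*(-1/18))/(-1329) = (-14 - 13/9)*(-1/1329) = -139/9*(-1/1329) = 139/11961 ≈ 0.011621)
u(Q) = 139*Q/11961
(u(-736) + B(1682, 1208)) - 3085815 = ((139/11961)*(-736) + 0) - 3085815 = (-102304/11961 + 0) - 3085815 = -102304/11961 - 3085815 = -36909535519/11961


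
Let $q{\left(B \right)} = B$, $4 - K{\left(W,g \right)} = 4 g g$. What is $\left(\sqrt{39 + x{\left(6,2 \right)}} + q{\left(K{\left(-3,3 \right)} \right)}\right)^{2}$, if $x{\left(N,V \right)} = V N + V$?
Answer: $\left(-32 + \sqrt{53}\right)^{2} \approx 611.07$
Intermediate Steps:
$K{\left(W,g \right)} = 4 - 4 g^{2}$ ($K{\left(W,g \right)} = 4 - 4 g g = 4 - 4 g^{2}$)
$x{\left(N,V \right)} = V + N V$ ($x{\left(N,V \right)} = N V + V = V + N V$)
$\left(\sqrt{39 + x{\left(6,2 \right)}} + q{\left(K{\left(-3,3 \right)} \right)}\right)^{2} = \left(\sqrt{39 + 2 \left(1 + 6\right)} + \left(4 - 4 \cdot 3^{2}\right)\right)^{2} = \left(\sqrt{39 + 2 \cdot 7} + \left(4 - 36\right)\right)^{2} = \left(\sqrt{39 + 14} + \left(4 - 36\right)\right)^{2} = \left(\sqrt{53} - 32\right)^{2} = \left(-32 + \sqrt{53}\right)^{2}$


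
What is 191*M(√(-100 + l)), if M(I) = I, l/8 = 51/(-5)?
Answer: 382*I*√1135/5 ≈ 2573.9*I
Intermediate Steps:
l = -408/5 (l = 8*(51/(-5)) = 8*(51*(-⅕)) = 8*(-51/5) = -408/5 ≈ -81.600)
191*M(√(-100 + l)) = 191*√(-100 - 408/5) = 191*√(-908/5) = 191*(2*I*√1135/5) = 382*I*√1135/5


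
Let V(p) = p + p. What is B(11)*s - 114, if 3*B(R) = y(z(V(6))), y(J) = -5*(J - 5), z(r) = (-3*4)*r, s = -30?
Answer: -7564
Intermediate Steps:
V(p) = 2*p
z(r) = -12*r
y(J) = 25 - 5*J (y(J) = -5*(-5 + J) = 25 - 5*J)
B(R) = 745/3 (B(R) = (25 - (-60)*2*6)/3 = (25 - (-60)*12)/3 = (25 - 5*(-144))/3 = (25 + 720)/3 = (⅓)*745 = 745/3)
B(11)*s - 114 = (745/3)*(-30) - 114 = -7450 - 114 = -7564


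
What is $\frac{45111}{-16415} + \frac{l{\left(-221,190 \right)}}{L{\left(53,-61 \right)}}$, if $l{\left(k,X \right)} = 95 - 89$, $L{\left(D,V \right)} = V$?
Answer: $- \frac{2850261}{1001315} \approx -2.8465$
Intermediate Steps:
$l{\left(k,X \right)} = 6$ ($l{\left(k,X \right)} = 95 - 89 = 6$)
$\frac{45111}{-16415} + \frac{l{\left(-221,190 \right)}}{L{\left(53,-61 \right)}} = \frac{45111}{-16415} + \frac{6}{-61} = 45111 \left(- \frac{1}{16415}\right) + 6 \left(- \frac{1}{61}\right) = - \frac{45111}{16415} - \frac{6}{61} = - \frac{2850261}{1001315}$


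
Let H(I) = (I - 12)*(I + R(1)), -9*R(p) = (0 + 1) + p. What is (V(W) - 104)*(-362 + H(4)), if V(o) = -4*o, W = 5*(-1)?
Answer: 98840/3 ≈ 32947.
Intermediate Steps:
R(p) = -⅑ - p/9 (R(p) = -((0 + 1) + p)/9 = -(1 + p)/9 = -⅑ - p/9)
W = -5
H(I) = (-12 + I)*(-2/9 + I) (H(I) = (I - 12)*(I + (-⅑ - ⅑*1)) = (-12 + I)*(I + (-⅑ - ⅑)) = (-12 + I)*(I - 2/9) = (-12 + I)*(-2/9 + I))
(V(W) - 104)*(-362 + H(4)) = (-4*(-5) - 104)*(-362 + (8/3 + 4² - 110/9*4)) = (20 - 104)*(-362 + (8/3 + 16 - 440/9)) = -84*(-362 - 272/9) = -84*(-3530/9) = 98840/3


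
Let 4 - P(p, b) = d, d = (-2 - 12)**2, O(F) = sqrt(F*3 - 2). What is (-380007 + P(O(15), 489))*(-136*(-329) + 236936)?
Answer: -107094454320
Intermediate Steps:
O(F) = sqrt(-2 + 3*F) (O(F) = sqrt(3*F - 2) = sqrt(-2 + 3*F))
d = 196 (d = (-14)**2 = 196)
P(p, b) = -192 (P(p, b) = 4 - 1*196 = 4 - 196 = -192)
(-380007 + P(O(15), 489))*(-136*(-329) + 236936) = (-380007 - 192)*(-136*(-329) + 236936) = -380199*(44744 + 236936) = -380199*281680 = -107094454320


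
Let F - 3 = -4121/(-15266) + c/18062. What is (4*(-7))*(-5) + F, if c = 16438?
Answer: 19877704183/137867246 ≈ 144.18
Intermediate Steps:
F = 576289743/137867246 (F = 3 + (-4121/(-15266) + 16438/18062) = 3 + (-4121*(-1/15266) + 16438*(1/18062)) = 3 + (4121/15266 + 8219/9031) = 3 + 162688005/137867246 = 576289743/137867246 ≈ 4.1800)
(4*(-7))*(-5) + F = (4*(-7))*(-5) + 576289743/137867246 = -28*(-5) + 576289743/137867246 = 140 + 576289743/137867246 = 19877704183/137867246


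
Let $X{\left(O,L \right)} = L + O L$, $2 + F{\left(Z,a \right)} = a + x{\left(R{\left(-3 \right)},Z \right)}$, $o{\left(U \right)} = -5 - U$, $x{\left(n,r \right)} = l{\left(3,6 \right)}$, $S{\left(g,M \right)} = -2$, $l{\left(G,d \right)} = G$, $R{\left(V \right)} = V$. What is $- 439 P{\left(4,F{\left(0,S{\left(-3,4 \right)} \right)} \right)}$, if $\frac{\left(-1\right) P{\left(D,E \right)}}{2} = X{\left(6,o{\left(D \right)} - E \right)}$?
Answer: $-49168$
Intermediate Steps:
$x{\left(n,r \right)} = 3$
$F{\left(Z,a \right)} = 1 + a$ ($F{\left(Z,a \right)} = -2 + \left(a + 3\right) = -2 + \left(3 + a\right) = 1 + a$)
$X{\left(O,L \right)} = L + L O$
$P{\left(D,E \right)} = 70 + 14 D + 14 E$ ($P{\left(D,E \right)} = - 2 \left(\left(-5 - D\right) - E\right) \left(1 + 6\right) = - 2 \left(-5 - D - E\right) 7 = - 2 \left(-35 - 7 D - 7 E\right) = 70 + 14 D + 14 E$)
$- 439 P{\left(4,F{\left(0,S{\left(-3,4 \right)} \right)} \right)} = - 439 \left(70 + 14 \cdot 4 + 14 \left(1 - 2\right)\right) = - 439 \left(70 + 56 + 14 \left(-1\right)\right) = - 439 \left(70 + 56 - 14\right) = \left(-439\right) 112 = -49168$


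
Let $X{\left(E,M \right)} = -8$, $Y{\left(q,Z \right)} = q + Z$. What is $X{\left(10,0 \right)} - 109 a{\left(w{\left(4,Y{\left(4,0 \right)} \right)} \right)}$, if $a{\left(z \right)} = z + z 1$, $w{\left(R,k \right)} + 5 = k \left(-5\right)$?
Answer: $5442$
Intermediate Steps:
$Y{\left(q,Z \right)} = Z + q$
$w{\left(R,k \right)} = -5 - 5 k$ ($w{\left(R,k \right)} = -5 + k \left(-5\right) = -5 - 5 k$)
$a{\left(z \right)} = 2 z$ ($a{\left(z \right)} = z + z = 2 z$)
$X{\left(10,0 \right)} - 109 a{\left(w{\left(4,Y{\left(4,0 \right)} \right)} \right)} = -8 - 109 \cdot 2 \left(-5 - 5 \left(0 + 4\right)\right) = -8 - 109 \cdot 2 \left(-5 - 20\right) = -8 - 109 \cdot 2 \left(-25\right) = -8 - -5450 = -8 + 5450 = 5442$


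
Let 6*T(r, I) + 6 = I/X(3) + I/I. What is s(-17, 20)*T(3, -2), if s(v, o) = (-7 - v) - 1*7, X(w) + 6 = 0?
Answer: -7/3 ≈ -2.3333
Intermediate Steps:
X(w) = -6 (X(w) = -6 + 0 = -6)
s(v, o) = -14 - v (s(v, o) = (-7 - v) - 7 = -14 - v)
T(r, I) = -5/6 - I/36 (T(r, I) = -1 + (I/(-6) + I/I)/6 = -1 + (I*(-1/6) + 1)/6 = -1 + (-I/6 + 1)/6 = -1 + (1 - I/6)/6 = -1 + (1/6 - I/36) = -5/6 - I/36)
s(-17, 20)*T(3, -2) = (-14 - 1*(-17))*(-5/6 - 1/36*(-2)) = (-14 + 17)*(-5/6 + 1/18) = 3*(-7/9) = -7/3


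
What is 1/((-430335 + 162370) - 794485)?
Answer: -1/1062450 ≈ -9.4122e-7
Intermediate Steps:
1/((-430335 + 162370) - 794485) = 1/(-267965 - 794485) = 1/(-1062450) = -1/1062450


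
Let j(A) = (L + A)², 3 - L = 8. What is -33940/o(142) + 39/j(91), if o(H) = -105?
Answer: 50204867/155316 ≈ 323.24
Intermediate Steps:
L = -5 (L = 3 - 1*8 = 3 - 8 = -5)
j(A) = (-5 + A)²
-33940/o(142) + 39/j(91) = -33940/(-105) + 39/((-5 + 91)²) = -33940*(-1/105) + 39/(86²) = 6788/21 + 39/7396 = 50204867/155316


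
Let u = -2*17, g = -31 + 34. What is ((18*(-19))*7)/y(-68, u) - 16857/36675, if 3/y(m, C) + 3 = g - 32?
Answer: 104057327/4075 ≈ 25536.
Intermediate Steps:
g = 3
u = -34
y(m, C) = -3/32 (y(m, C) = 3/(-3 + (3 - 32)) = 3/(-3 - 29) = 3/(-32) = 3*(-1/32) = -3/32)
((18*(-19))*7)/y(-68, u) - 16857/36675 = ((18*(-19))*7)/(-3/32) - 16857/36675 = -342*7*(-32/3) - 16857*1/36675 = -2394*(-32/3) - 1873/4075 = 25536 - 1873/4075 = 104057327/4075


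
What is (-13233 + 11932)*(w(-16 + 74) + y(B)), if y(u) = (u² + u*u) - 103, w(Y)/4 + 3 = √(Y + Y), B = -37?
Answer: -3412523 - 10408*√29 ≈ -3.4686e+6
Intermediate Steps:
w(Y) = -12 + 4*√2*√Y (w(Y) = -12 + 4*√(Y + Y) = -12 + 4*√(2*Y) = -12 + 4*(√2*√Y) = -12 + 4*√2*√Y)
y(u) = -103 + 2*u² (y(u) = (u² + u²) - 103 = 2*u² - 103 = -103 + 2*u²)
(-13233 + 11932)*(w(-16 + 74) + y(B)) = (-13233 + 11932)*((-12 + 4*√2*√(-16 + 74)) + (-103 + 2*(-37)²)) = -1301*((-12 + 4*√2*√58) + (-103 + 2*1369)) = -1301*((-12 + 8*√29) + (-103 + 2738)) = -1301*((-12 + 8*√29) + 2635) = -1301*(2623 + 8*√29) = -3412523 - 10408*√29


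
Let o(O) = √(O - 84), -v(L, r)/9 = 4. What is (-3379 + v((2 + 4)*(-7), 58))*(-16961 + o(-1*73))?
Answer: 57921815 - 3415*I*√157 ≈ 5.7922e+7 - 42790.0*I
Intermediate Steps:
v(L, r) = -36 (v(L, r) = -9*4 = -36)
o(O) = √(-84 + O)
(-3379 + v((2 + 4)*(-7), 58))*(-16961 + o(-1*73)) = (-3379 - 36)*(-16961 + √(-84 - 1*73)) = -3415*(-16961 + √(-84 - 73)) = -3415*(-16961 + √(-157)) = -3415*(-16961 + I*√157) = 57921815 - 3415*I*√157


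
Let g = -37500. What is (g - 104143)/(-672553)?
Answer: 141643/672553 ≈ 0.21060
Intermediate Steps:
(g - 104143)/(-672553) = (-37500 - 104143)/(-672553) = -141643*(-1/672553) = 141643/672553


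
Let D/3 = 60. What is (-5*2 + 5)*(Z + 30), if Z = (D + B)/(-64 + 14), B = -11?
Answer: -1331/10 ≈ -133.10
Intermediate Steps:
D = 180 (D = 3*60 = 180)
Z = -169/50 (Z = (180 - 11)/(-64 + 14) = 169/(-50) = 169*(-1/50) = -169/50 ≈ -3.3800)
(-5*2 + 5)*(Z + 30) = (-5*2 + 5)*(-169/50 + 30) = (-10 + 5)*(1331/50) = -5*1331/50 = -1331/10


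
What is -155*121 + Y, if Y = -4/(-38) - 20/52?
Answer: -4632554/247 ≈ -18755.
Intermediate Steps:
Y = -69/247 (Y = -4*(-1/38) - 20*1/52 = 2/19 - 5/13 = -69/247 ≈ -0.27935)
-155*121 + Y = -155*121 - 69/247 = -18755 - 69/247 = -4632554/247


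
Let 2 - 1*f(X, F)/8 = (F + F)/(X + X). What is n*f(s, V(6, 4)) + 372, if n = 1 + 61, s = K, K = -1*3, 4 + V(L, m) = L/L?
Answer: 868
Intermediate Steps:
V(L, m) = -3 (V(L, m) = -4 + L/L = -4 + 1 = -3)
K = -3
s = -3
f(X, F) = 16 - 8*F/X (f(X, F) = 16 - 8*(F + F)/(X + X) = 16 - 8*2*F/(2*X) = 16 - 8*2*F*1/(2*X) = 16 - 8*F/X)
n = 62
n*f(s, V(6, 4)) + 372 = 62*(16 - 8*(-3)/(-3)) + 372 = 62*(16 - 8*(-3)*(-⅓)) + 372 = 62*(16 - 8) + 372 = 62*8 + 372 = 496 + 372 = 868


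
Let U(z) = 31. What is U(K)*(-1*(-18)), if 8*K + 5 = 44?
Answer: 558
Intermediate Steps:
K = 39/8 (K = -5/8 + (⅛)*44 = -5/8 + 11/2 = 39/8 ≈ 4.8750)
U(K)*(-1*(-18)) = 31*(-1*(-18)) = 31*18 = 558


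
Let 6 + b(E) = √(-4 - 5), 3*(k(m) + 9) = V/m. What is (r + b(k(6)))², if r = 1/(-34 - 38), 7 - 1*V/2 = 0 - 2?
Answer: 140833/5184 - 433*I/12 ≈ 27.167 - 36.083*I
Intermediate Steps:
V = 18 (V = 14 - 2*(0 - 2) = 14 - 2*(-2) = 14 + 4 = 18)
r = -1/72 (r = 1/(-72) = -1/72 ≈ -0.013889)
k(m) = -9 + 6/m (k(m) = -9 + (18/m)/3 = -9 + 6/m)
b(E) = -6 + 3*I (b(E) = -6 + √(-4 - 5) = -6 + √(-9) = -6 + 3*I)
(r + b(k(6)))² = (-1/72 + (-6 + 3*I))² = (-433/72 + 3*I)²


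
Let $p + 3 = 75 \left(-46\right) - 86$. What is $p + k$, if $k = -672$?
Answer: $-4211$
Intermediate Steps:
$p = -3539$ ($p = -3 + \left(75 \left(-46\right) - 86\right) = -3 - 3536 = -3539$)
$p + k = -3539 - 672 = -4211$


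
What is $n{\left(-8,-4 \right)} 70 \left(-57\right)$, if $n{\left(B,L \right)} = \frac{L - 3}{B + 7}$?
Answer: $-27930$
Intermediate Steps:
$n{\left(B,L \right)} = \frac{-3 + L}{7 + B}$
$n{\left(-8,-4 \right)} 70 \left(-57\right) = \frac{-3 - 4}{7 - 8} \cdot 70 \left(-57\right) = \frac{1}{-1} \left(-7\right) 70 \left(-57\right) = \left(-1\right) \left(-7\right) 70 \left(-57\right) = 7 \cdot 70 \left(-57\right) = 490 \left(-57\right) = -27930$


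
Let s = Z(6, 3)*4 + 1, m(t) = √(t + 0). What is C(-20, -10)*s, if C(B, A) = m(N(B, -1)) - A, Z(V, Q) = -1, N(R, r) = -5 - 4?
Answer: -30 - 9*I ≈ -30.0 - 9.0*I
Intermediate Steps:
N(R, r) = -9
m(t) = √t
s = -3 (s = -1*4 + 1 = -4 + 1 = -3)
C(B, A) = -A + 3*I (C(B, A) = √(-9) - A = 3*I - A = -A + 3*I)
C(-20, -10)*s = (-1*(-10) + 3*I)*(-3) = (10 + 3*I)*(-3) = -30 - 9*I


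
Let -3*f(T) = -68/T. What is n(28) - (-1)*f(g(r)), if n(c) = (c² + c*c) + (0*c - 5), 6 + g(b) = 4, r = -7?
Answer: 4655/3 ≈ 1551.7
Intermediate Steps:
g(b) = -2 (g(b) = -6 + 4 = -2)
f(T) = 68/(3*T) (f(T) = -(-68)/(3*T) = 68/(3*T))
n(c) = -5 + 2*c² (n(c) = (c² + c²) + (0 - 5) = 2*c² - 5 = -5 + 2*c²)
n(28) - (-1)*f(g(r)) = (-5 + 2*28²) - (-1)*(68/3)/(-2) = (-5 + 2*784) - (-1)*(68/3)*(-½) = (-5 + 1568) - (-1)*(-34)/3 = 1563 - 1*34/3 = 1563 - 34/3 = 4655/3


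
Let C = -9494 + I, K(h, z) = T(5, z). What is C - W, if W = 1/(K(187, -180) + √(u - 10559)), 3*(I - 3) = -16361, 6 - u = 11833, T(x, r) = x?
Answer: (-44834*√22386 + 224173*I)/(3*(√22386 - 5*I)) ≈ -14945.0 + 0.0066762*I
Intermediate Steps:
K(h, z) = 5
u = -11827 (u = 6 - 1*11833 = 6 - 11833 = -11827)
I = -16352/3 (I = 3 + (⅓)*(-16361) = 3 - 16361/3 = -16352/3 ≈ -5450.7)
W = 1/(5 + I*√22386) (W = 1/(5 + √(-11827 - 10559)) = 1/(5 + √(-22386)) = 1/(5 + I*√22386) ≈ 0.0002231 - 0.0066762*I)
C = -44834/3 (C = -9494 - 16352/3 = -44834/3 ≈ -14945.)
C - W = -44834/3 - (5/22411 - I*√22386/22411) = -44834/3 + (-5/22411 + I*√22386/22411) = -1004774789/67233 + I*√22386/22411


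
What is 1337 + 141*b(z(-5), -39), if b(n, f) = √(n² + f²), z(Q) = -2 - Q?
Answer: 1337 + 423*√170 ≈ 6852.2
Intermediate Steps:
b(n, f) = √(f² + n²)
1337 + 141*b(z(-5), -39) = 1337 + 141*√((-39)² + (-2 - 1*(-5))²) = 1337 + 141*√(1521 + (-2 + 5)²) = 1337 + 141*√(1521 + 3²) = 1337 + 141*√(1521 + 9) = 1337 + 141*√1530 = 1337 + 141*(3*√170) = 1337 + 423*√170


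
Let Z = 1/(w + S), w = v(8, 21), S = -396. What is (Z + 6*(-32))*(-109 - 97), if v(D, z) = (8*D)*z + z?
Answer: 38325682/969 ≈ 39552.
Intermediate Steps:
v(D, z) = z + 8*D*z (v(D, z) = 8*D*z + z = z + 8*D*z)
w = 1365 (w = 21*(1 + 8*8) = 21*(1 + 64) = 21*65 = 1365)
Z = 1/969 (Z = 1/(1365 - 396) = 1/969 ≈ 0.0010320)
(Z + 6*(-32))*(-109 - 97) = (1/969 + 6*(-32))*(-109 - 97) = (1/969 - 192)*(-206) = -186047/969*(-206) = 38325682/969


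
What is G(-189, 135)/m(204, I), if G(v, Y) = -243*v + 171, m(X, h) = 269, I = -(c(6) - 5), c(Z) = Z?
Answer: 46098/269 ≈ 171.37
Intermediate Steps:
I = -1 (I = -(6 - 5) = -1*1 = -1)
G(v, Y) = 171 - 243*v
G(-189, 135)/m(204, I) = (171 - 243*(-189))/269 = (171 + 45927)*(1/269) = 46098*(1/269) = 46098/269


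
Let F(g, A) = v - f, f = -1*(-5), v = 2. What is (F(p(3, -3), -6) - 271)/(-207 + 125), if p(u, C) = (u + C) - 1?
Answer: 137/41 ≈ 3.3415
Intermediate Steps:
f = 5
p(u, C) = -1 + C + u (p(u, C) = (C + u) - 1 = -1 + C + u)
F(g, A) = -3 (F(g, A) = 2 - 1*5 = 2 - 5 = -3)
(F(p(3, -3), -6) - 271)/(-207 + 125) = (-3 - 271)/(-207 + 125) = -274/(-82) = -274*(-1/82) = 137/41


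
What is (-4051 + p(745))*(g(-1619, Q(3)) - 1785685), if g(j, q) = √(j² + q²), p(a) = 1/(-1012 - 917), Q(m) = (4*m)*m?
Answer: 13954021150300/1929 - 7814380*√2622457/1929 ≈ 7.2273e+9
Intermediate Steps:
Q(m) = 4*m²
p(a) = -1/1929 (p(a) = 1/(-1929) = -1/1929)
(-4051 + p(745))*(g(-1619, Q(3)) - 1785685) = (-4051 - 1/1929)*(√((-1619)² + (4*3²)²) - 1785685) = -7814380*(√(2621161 + (4*9)²) - 1785685)/1929 = -7814380*(√(2621161 + 36²) - 1785685)/1929 = -7814380*(√(2621161 + 1296) - 1785685)/1929 = -7814380*(√2622457 - 1785685)/1929 = -7814380*(-1785685 + √2622457)/1929 = 13954021150300/1929 - 7814380*√2622457/1929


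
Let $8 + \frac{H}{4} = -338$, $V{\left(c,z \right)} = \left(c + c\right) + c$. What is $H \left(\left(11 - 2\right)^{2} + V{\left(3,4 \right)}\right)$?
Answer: $-124560$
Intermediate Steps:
$V{\left(c,z \right)} = 3 c$ ($V{\left(c,z \right)} = 2 c + c = 3 c$)
$H = -1384$ ($H = -32 + 4 \left(-338\right) = -32 - 1352 = -1384$)
$H \left(\left(11 - 2\right)^{2} + V{\left(3,4 \right)}\right) = - 1384 \left(\left(11 - 2\right)^{2} + 3 \cdot 3\right) = - 1384 \left(9^{2} + 9\right) = - 1384 \left(81 + 9\right) = \left(-1384\right) 90 = -124560$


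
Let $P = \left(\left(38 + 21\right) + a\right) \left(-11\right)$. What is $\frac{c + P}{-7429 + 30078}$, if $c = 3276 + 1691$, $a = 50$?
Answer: $\frac{3768}{22649} \approx 0.16636$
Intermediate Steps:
$c = 4967$
$P = -1199$ ($P = \left(\left(38 + 21\right) + 50\right) \left(-11\right) = \left(59 + 50\right) \left(-11\right) = 109 \left(-11\right) = -1199$)
$\frac{c + P}{-7429 + 30078} = \frac{4967 - 1199}{-7429 + 30078} = \frac{3768}{22649}$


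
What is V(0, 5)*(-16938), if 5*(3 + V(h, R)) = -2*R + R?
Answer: 67752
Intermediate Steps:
V(h, R) = -3 - R/5 (V(h, R) = -3 + (-2*R + R)/5 = -3 + (-R)/5 = -3 - R/5)
V(0, 5)*(-16938) = (-3 - ⅕*5)*(-16938) = (-3 - 1)*(-16938) = -4*(-16938) = 67752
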